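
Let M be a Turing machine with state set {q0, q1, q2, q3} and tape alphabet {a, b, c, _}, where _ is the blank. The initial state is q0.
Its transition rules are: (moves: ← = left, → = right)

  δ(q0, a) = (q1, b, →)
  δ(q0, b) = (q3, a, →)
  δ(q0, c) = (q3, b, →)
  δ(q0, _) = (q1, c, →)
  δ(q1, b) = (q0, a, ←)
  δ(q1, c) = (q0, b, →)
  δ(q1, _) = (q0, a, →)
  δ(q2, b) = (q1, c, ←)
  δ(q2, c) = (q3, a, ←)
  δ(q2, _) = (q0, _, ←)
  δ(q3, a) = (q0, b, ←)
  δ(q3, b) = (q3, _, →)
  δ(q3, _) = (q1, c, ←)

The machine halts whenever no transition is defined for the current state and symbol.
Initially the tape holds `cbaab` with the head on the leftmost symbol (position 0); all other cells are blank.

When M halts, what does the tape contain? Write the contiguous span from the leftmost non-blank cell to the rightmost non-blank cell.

baa_bac

state=q0 head=0 tape=[c]baab__   (q0,c)→(q3,b,→)
state=q3 head=1 tape=b[b]aab__   (q3,b)→(q3,_,→)
state=q3 head=2 tape=b_[a]ab__   (q3,a)→(q0,b,←)
state=q0 head=1 tape=b[_]bab__   (q0,_)→(q1,c,→)
state=q1 head=2 tape=bc[b]ab__   (q1,b)→(q0,a,←)
state=q0 head=1 tape=b[c]aab__   (q0,c)→(q3,b,→)
state=q3 head=2 tape=bb[a]ab__   (q3,a)→(q0,b,←)
state=q0 head=1 tape=b[b]bab__   (q0,b)→(q3,a,→)
state=q3 head=2 tape=ba[b]ab__   (q3,b)→(q3,_,→)
state=q3 head=3 tape=ba_[a]b__   (q3,a)→(q0,b,←)
state=q0 head=2 tape=ba[_]bb__   (q0,_)→(q1,c,→)
state=q1 head=3 tape=bac[b]b__   (q1,b)→(q0,a,←)
state=q0 head=2 tape=ba[c]ab__   (q0,c)→(q3,b,→)
state=q3 head=3 tape=bab[a]b__   (q3,a)→(q0,b,←)
state=q0 head=2 tape=ba[b]bb__   (q0,b)→(q3,a,→)
state=q3 head=3 tape=baa[b]b__   (q3,b)→(q3,_,→)
state=q3 head=4 tape=baa_[b]__   (q3,b)→(q3,_,→)
state=q3 head=5 tape=baa__[_]_   (q3,_)→(q1,c,←)
state=q1 head=4 tape=baa_[_]c_   (q1,_)→(q0,a,→)
state=q0 head=5 tape=baa_a[c]_   (q0,c)→(q3,b,→)
state=q3 head=6 tape=baa_ab[_]   (q3,_)→(q1,c,←)
state=q1 head=5 tape=baa_a[b]c   (q1,b)→(q0,a,←)
state=q0 head=4 tape=baa_[a]ac   (q0,a)→(q1,b,→)
state=q1 head=5 tape=baa_b[a]c
The non-blank tape span at halt is baa_bac.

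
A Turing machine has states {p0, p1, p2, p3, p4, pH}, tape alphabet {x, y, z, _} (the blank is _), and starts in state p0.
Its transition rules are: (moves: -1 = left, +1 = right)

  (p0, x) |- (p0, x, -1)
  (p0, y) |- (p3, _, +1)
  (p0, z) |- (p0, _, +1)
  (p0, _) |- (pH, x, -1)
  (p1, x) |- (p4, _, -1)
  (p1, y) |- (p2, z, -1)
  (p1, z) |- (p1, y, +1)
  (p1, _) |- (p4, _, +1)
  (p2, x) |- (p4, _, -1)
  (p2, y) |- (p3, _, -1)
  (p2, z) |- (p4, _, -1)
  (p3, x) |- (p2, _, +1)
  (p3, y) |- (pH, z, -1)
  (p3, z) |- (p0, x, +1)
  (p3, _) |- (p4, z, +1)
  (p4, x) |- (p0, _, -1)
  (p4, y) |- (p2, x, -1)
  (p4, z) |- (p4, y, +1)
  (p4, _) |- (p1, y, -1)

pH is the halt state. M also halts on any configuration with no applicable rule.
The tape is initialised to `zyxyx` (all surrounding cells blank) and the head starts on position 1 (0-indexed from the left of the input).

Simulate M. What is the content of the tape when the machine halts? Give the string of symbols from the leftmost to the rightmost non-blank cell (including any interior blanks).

state=p0 head=1 tape=z[y]xyx   (p0,y)→(p3,_,+1)
state=p3 head=2 tape=z_[x]yx   (p3,x)→(p2,_,+1)
state=p2 head=3 tape=z__[y]x   (p2,y)→(p3,_,-1)
state=p3 head=2 tape=z_[_]_x   (p3,_)→(p4,z,+1)
state=p4 head=3 tape=z_z[_]x   (p4,_)→(p1,y,-1)
state=p1 head=2 tape=z_[z]yx   (p1,z)→(p1,y,+1)
state=p1 head=3 tape=z_y[y]x   (p1,y)→(p2,z,-1)
state=p2 head=2 tape=z_[y]zx   (p2,y)→(p3,_,-1)
state=p3 head=1 tape=z[_]_zx   (p3,_)→(p4,z,+1)
state=p4 head=2 tape=zz[_]zx   (p4,_)→(p1,y,-1)
state=p1 head=1 tape=z[z]yzx   (p1,z)→(p1,y,+1)
state=p1 head=2 tape=zy[y]zx   (p1,y)→(p2,z,-1)
state=p2 head=1 tape=z[y]zzx   (p2,y)→(p3,_,-1)
state=p3 head=0 tape=[z]_zzx   (p3,z)→(p0,x,+1)
state=p0 head=1 tape=x[_]zzx   (p0,_)→(pH,x,-1)
state=pH head=0 tape=[x]xzzx
The non-blank tape span at halt is xxzzx.

xxzzx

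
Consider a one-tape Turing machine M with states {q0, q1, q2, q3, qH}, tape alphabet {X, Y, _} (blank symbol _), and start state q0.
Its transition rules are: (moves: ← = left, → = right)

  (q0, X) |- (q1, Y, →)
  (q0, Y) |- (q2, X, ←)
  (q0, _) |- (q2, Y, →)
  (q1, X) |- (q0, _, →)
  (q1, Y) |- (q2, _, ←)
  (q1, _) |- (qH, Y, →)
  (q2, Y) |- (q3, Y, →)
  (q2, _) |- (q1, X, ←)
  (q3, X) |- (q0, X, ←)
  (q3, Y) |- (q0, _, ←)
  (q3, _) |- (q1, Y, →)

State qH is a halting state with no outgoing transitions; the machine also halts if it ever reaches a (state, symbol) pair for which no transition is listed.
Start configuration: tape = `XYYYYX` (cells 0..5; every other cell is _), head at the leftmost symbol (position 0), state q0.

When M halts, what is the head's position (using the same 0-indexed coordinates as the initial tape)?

7

q0 | [X]YYYYX__   read X → write Y, move →, go to q1
q1 | Y[Y]YYYX__   read Y → write _, move ←, go to q2
q2 | [Y]_YYYX__   read Y → write Y, move →, go to q3
q3 | Y[_]YYYX__   read _ → write Y, move →, go to q1
q1 | YY[Y]YYX__   read Y → write _, move ←, go to q2
q2 | Y[Y]_YYX__   read Y → write Y, move →, go to q3
q3 | YY[_]YYX__   read _ → write Y, move →, go to q1
q1 | YYY[Y]YX__   read Y → write _, move ←, go to q2
q2 | YY[Y]_YX__   read Y → write Y, move →, go to q3
q3 | YYY[_]YX__   read _ → write Y, move →, go to q1
q1 | YYYY[Y]X__   read Y → write _, move ←, go to q2
q2 | YYY[Y]_X__   read Y → write Y, move →, go to q3
q3 | YYYY[_]X__   read _ → write Y, move →, go to q1
q1 | YYYYY[X]__   read X → write _, move →, go to q0
q0 | YYYYY_[_]_   read _ → write Y, move →, go to q2
q2 | YYYYY_Y[_]   read _ → write X, move ←, go to q1
q1 | YYYYY_[Y]X   read Y → write _, move ←, go to q2
q2 | YYYYY[_]_X   read _ → write X, move ←, go to q1
q1 | YYYY[Y]X_X   read Y → write _, move ←, go to q2
q2 | YYY[Y]_X_X   read Y → write Y, move →, go to q3
q3 | YYYY[_]X_X   read _ → write Y, move →, go to q1
q1 | YYYYY[X]_X   read X → write _, move →, go to q0
q0 | YYYYY_[_]X   read _ → write Y, move →, go to q2
q2 | YYYYY_Y[X]
At halt the head is at cell 7.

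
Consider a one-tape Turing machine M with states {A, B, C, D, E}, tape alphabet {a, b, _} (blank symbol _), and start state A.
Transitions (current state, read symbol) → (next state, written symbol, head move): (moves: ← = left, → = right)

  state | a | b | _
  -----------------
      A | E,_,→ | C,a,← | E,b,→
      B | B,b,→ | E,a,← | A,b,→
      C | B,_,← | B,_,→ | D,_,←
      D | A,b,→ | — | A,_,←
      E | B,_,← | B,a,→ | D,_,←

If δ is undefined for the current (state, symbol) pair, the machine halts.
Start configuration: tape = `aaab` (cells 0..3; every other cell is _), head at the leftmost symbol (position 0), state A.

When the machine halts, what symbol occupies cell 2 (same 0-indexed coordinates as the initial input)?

_

state=A head=0 tape=[a]aab___   (A,a)→(E,_,→)
state=E head=1 tape=_[a]ab___   (E,a)→(B,_,←)
state=B head=0 tape=[_]_ab___   (B,_)→(A,b,→)
state=A head=1 tape=b[_]ab___   (A,_)→(E,b,→)
state=E head=2 tape=bb[a]b___   (E,a)→(B,_,←)
state=B head=1 tape=b[b]_b___   (B,b)→(E,a,←)
state=E head=0 tape=[b]a_b___   (E,b)→(B,a,→)
state=B head=1 tape=a[a]_b___   (B,a)→(B,b,→)
state=B head=2 tape=ab[_]b___   (B,_)→(A,b,→)
state=A head=3 tape=abb[b]___   (A,b)→(C,a,←)
state=C head=2 tape=ab[b]a___   (C,b)→(B,_,→)
state=B head=3 tape=ab_[a]___   (B,a)→(B,b,→)
state=B head=4 tape=ab_b[_]__   (B,_)→(A,b,→)
state=A head=5 tape=ab_bb[_]_   (A,_)→(E,b,→)
state=E head=6 tape=ab_bbb[_]   (E,_)→(D,_,←)
state=D head=5 tape=ab_bb[b]_
Cell 2 holds _ when M halts.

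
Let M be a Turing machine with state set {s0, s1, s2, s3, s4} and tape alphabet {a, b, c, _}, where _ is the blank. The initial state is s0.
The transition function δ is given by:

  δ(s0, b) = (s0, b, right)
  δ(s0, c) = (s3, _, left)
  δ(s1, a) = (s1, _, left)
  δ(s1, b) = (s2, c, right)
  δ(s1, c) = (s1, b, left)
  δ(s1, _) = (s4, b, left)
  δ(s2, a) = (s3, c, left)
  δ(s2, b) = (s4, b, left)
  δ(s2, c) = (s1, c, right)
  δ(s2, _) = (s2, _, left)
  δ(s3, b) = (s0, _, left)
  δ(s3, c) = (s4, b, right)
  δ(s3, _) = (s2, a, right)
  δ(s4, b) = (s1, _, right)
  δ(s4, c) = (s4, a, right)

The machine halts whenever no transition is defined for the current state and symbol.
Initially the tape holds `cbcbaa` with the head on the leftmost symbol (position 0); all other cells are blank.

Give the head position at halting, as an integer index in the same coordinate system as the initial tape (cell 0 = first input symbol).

state=s0 head=0 tape=__[c]bcbaa   (s0,c)→(s3,_,left)
state=s3 head=-1 tape=_[_]_bcbaa   (s3,_)→(s2,a,right)
state=s2 head=0 tape=_a[_]bcbaa   (s2,_)→(s2,_,left)
state=s2 head=-1 tape=_[a]_bcbaa   (s2,a)→(s3,c,left)
state=s3 head=-2 tape=[_]c_bcbaa   (s3,_)→(s2,a,right)
state=s2 head=-1 tape=a[c]_bcbaa   (s2,c)→(s1,c,right)
state=s1 head=0 tape=ac[_]bcbaa   (s1,_)→(s4,b,left)
state=s4 head=-1 tape=a[c]bbcbaa   (s4,c)→(s4,a,right)
state=s4 head=0 tape=aa[b]bcbaa   (s4,b)→(s1,_,right)
state=s1 head=1 tape=aa_[b]cbaa   (s1,b)→(s2,c,right)
state=s2 head=2 tape=aa_c[c]baa   (s2,c)→(s1,c,right)
state=s1 head=3 tape=aa_cc[b]aa   (s1,b)→(s2,c,right)
state=s2 head=4 tape=aa_ccc[a]a   (s2,a)→(s3,c,left)
state=s3 head=3 tape=aa_cc[c]ca   (s3,c)→(s4,b,right)
state=s4 head=4 tape=aa_ccb[c]a   (s4,c)→(s4,a,right)
state=s4 head=5 tape=aa_ccba[a]
At halt the head is at cell 5.

5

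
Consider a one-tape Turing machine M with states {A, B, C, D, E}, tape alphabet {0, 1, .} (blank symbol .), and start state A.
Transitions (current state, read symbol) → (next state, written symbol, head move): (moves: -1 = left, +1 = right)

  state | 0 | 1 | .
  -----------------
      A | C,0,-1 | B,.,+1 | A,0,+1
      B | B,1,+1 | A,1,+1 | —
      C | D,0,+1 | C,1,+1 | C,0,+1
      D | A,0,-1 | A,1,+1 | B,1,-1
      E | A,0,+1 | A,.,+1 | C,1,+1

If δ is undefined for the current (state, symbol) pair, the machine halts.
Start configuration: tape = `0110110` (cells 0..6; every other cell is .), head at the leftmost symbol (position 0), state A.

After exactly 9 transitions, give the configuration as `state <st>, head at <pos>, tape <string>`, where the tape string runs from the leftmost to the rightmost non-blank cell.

state B, head at 7, tape 001.11.1

A | .[0]110110.   read 0 → write 0, move -1, go to C
C | [.]0110110.   read . → write 0, move +1, go to C
C | 0[0]110110.   read 0 → write 0, move +1, go to D
D | 00[1]10110.   read 1 → write 1, move +1, go to A
A | 001[1]0110.   read 1 → write ., move +1, go to B
B | 001.[0]110.   read 0 → write 1, move +1, go to B
B | 001.1[1]10.   read 1 → write 1, move +1, go to A
A | 001.11[1]0.   read 1 → write ., move +1, go to B
B | 001.11.[0].   read 0 → write 1, move +1, go to B
B | 001.11.1[.]
After 9 steps: state B, head at 7, tape 001.11.1.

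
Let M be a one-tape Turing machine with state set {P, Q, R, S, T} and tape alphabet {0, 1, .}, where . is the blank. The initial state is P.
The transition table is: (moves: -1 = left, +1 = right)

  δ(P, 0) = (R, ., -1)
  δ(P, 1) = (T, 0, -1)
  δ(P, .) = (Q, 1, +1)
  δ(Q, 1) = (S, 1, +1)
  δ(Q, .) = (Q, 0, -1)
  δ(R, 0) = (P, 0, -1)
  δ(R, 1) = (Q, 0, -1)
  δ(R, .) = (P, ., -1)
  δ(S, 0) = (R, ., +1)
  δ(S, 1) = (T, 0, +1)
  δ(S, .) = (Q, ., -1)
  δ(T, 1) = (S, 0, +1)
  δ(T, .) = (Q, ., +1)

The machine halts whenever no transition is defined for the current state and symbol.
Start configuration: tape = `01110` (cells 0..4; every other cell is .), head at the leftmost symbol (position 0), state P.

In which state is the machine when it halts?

P | ..[0]1110   read 0 → write ., move -1, go to R
R | .[.].1110   read . → write ., move -1, go to P
P | [.]..1110   read . → write 1, move +1, go to Q
Q | 1[.].1110   read . → write 0, move -1, go to Q
Q | [1]0.1110   read 1 → write 1, move +1, go to S
S | 1[0].1110   read 0 → write ., move +1, go to R
R | 1.[.]1110   read . → write ., move -1, go to P
P | 1[.].1110   read . → write 1, move +1, go to Q
Q | 11[.]1110   read . → write 0, move -1, go to Q
Q | 1[1]01110   read 1 → write 1, move +1, go to S
S | 11[0]1110   read 0 → write ., move +1, go to R
R | 11.[1]110   read 1 → write 0, move -1, go to Q
Q | 11[.]0110   read . → write 0, move -1, go to Q
Q | 1[1]00110   read 1 → write 1, move +1, go to S
S | 11[0]0110   read 0 → write ., move +1, go to R
R | 11.[0]110   read 0 → write 0, move -1, go to P
P | 11[.]0110   read . → write 1, move +1, go to Q
Q | 111[0]110
No transition is defined for (Q, 0); M halts in state Q.

Q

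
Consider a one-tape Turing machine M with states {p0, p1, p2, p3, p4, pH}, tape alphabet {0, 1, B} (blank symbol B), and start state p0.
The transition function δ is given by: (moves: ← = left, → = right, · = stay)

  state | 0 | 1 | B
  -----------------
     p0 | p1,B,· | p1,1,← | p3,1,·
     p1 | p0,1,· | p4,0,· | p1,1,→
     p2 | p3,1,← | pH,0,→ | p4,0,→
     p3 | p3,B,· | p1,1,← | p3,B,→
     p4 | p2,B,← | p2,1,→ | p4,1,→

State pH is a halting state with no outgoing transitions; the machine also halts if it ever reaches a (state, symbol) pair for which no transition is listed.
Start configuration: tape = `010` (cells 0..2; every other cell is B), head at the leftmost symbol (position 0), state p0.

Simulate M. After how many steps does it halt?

5

state=p0 head=0 tape=[0]10   (p0,0)→(p1,B,·)
state=p1 head=0 tape=[B]10   (p1,B)→(p1,1,→)
state=p1 head=1 tape=1[1]0   (p1,1)→(p4,0,·)
state=p4 head=1 tape=1[0]0   (p4,0)→(p2,B,←)
state=p2 head=0 tape=[1]B0   (p2,1)→(pH,0,→)
state=pH head=1 tape=0[B]0
M halts after 5 transitions.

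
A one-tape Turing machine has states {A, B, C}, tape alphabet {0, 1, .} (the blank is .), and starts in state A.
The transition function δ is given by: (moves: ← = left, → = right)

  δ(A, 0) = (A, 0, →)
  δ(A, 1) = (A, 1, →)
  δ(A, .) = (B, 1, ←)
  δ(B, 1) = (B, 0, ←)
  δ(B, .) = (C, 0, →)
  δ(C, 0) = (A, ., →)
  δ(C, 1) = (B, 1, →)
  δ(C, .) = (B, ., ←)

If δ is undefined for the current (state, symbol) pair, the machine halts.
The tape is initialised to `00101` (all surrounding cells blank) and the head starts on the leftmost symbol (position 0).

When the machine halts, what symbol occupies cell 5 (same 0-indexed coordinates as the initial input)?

state=A head=0 tape=[0]0101.   (A,0)→(A,0,→)
state=A head=1 tape=0[0]101.   (A,0)→(A,0,→)
state=A head=2 tape=00[1]01.   (A,1)→(A,1,→)
state=A head=3 tape=001[0]1.   (A,0)→(A,0,→)
state=A head=4 tape=0010[1].   (A,1)→(A,1,→)
state=A head=5 tape=00101[.]   (A,.)→(B,1,←)
state=B head=4 tape=0010[1]1   (B,1)→(B,0,←)
state=B head=3 tape=001[0]01
Cell 5 holds 1 when M halts.

1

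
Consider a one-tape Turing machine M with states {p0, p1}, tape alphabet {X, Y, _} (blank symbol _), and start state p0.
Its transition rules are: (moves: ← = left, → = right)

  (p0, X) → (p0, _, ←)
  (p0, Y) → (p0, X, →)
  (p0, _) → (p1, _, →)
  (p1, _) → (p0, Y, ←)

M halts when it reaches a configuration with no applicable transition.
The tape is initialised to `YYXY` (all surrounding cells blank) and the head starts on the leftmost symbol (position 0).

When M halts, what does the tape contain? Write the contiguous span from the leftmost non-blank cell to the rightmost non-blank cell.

Y__Y

state=p0 head=0 tape=_[Y]YXY   (p0,Y)→(p0,X,→)
state=p0 head=1 tape=_X[Y]XY   (p0,Y)→(p0,X,→)
state=p0 head=2 tape=_XX[X]Y   (p0,X)→(p0,_,←)
state=p0 head=1 tape=_X[X]_Y   (p0,X)→(p0,_,←)
state=p0 head=0 tape=_[X]__Y   (p0,X)→(p0,_,←)
state=p0 head=-1 tape=[_]___Y   (p0,_)→(p1,_,→)
state=p1 head=0 tape=_[_]__Y   (p1,_)→(p0,Y,←)
state=p0 head=-1 tape=[_]Y__Y   (p0,_)→(p1,_,→)
state=p1 head=0 tape=_[Y]__Y
The non-blank tape span at halt is Y__Y.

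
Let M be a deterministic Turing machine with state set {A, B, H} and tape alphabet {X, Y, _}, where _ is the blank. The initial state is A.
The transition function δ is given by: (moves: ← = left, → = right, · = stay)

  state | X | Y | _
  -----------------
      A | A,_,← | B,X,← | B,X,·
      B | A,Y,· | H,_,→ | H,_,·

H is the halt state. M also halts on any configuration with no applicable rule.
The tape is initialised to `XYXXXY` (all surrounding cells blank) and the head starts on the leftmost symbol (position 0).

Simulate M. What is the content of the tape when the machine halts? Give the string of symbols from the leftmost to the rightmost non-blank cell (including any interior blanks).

X_YXXXY

state=A head=0 tape=__[X]YXXXY   (A,X)→(A,_,←)
state=A head=-1 tape=_[_]_YXXXY   (A,_)→(B,X,·)
state=B head=-1 tape=_[X]_YXXXY   (B,X)→(A,Y,·)
state=A head=-1 tape=_[Y]_YXXXY   (A,Y)→(B,X,←)
state=B head=-2 tape=[_]X_YXXXY   (B,_)→(H,_,·)
state=H head=-2 tape=[_]X_YXXXY
The non-blank tape span at halt is X_YXXXY.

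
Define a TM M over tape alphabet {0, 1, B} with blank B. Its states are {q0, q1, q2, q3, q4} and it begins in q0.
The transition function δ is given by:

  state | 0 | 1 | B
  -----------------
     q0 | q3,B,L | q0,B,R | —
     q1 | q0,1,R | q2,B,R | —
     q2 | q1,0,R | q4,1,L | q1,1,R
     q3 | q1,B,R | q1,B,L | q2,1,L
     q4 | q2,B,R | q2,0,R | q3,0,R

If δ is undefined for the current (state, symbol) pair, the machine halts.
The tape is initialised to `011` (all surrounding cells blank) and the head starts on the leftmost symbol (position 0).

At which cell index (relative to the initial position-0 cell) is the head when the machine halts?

2

state=q0 head=0 tape=BB[0]11   (q0,0)→(q3,B,L)
state=q3 head=-1 tape=B[B]B11   (q3,B)→(q2,1,L)
state=q2 head=-2 tape=[B]1B11   (q2,B)→(q1,1,R)
state=q1 head=-1 tape=1[1]B11   (q1,1)→(q2,B,R)
state=q2 head=0 tape=1B[B]11   (q2,B)→(q1,1,R)
state=q1 head=1 tape=1B1[1]1   (q1,1)→(q2,B,R)
state=q2 head=2 tape=1B1B[1]   (q2,1)→(q4,1,L)
state=q4 head=1 tape=1B1[B]1   (q4,B)→(q3,0,R)
state=q3 head=2 tape=1B10[1]   (q3,1)→(q1,B,L)
state=q1 head=1 tape=1B1[0]B   (q1,0)→(q0,1,R)
state=q0 head=2 tape=1B11[B]
At halt the head is at cell 2.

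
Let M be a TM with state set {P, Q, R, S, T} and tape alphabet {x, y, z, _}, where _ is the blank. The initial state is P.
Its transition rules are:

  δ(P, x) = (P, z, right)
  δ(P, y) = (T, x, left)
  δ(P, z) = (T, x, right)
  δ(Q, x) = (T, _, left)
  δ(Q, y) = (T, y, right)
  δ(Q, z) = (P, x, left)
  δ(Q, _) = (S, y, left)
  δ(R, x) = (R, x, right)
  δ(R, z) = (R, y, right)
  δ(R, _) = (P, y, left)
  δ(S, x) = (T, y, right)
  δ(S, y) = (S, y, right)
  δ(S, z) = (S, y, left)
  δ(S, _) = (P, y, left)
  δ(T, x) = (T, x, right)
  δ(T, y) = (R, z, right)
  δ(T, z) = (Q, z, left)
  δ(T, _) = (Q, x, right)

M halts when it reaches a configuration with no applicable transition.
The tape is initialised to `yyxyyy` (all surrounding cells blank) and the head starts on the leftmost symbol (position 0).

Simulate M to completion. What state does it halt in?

R

P | _[y]yxyyy   read y → write x, move left, go to T
T | [_]xyxyyy   read _ → write x, move right, go to Q
Q | x[x]yxyyy   read x → write _, move left, go to T
T | [x]_yxyyy   read x → write x, move right, go to T
T | x[_]yxyyy   read _ → write x, move right, go to Q
Q | xx[y]xyyy   read y → write y, move right, go to T
T | xxy[x]yyy   read x → write x, move right, go to T
T | xxyx[y]yy   read y → write z, move right, go to R
R | xxyxz[y]y
No transition is defined for (R, y); M halts in state R.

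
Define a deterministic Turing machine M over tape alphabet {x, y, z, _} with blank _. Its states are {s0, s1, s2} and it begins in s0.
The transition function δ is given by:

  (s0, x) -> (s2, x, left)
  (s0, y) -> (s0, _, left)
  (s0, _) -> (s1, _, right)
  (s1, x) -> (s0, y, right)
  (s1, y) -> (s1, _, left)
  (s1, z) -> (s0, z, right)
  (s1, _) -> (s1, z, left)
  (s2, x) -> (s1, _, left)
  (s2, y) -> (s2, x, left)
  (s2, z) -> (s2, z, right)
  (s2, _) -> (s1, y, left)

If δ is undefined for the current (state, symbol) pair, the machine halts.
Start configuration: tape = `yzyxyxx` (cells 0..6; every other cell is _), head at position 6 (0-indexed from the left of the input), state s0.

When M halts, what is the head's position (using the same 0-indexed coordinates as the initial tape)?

2

state=s0 head=6 tape=yzyxyx[x]   (s0,x)→(s2,x,left)
state=s2 head=5 tape=yzyxy[x]x   (s2,x)→(s1,_,left)
state=s1 head=4 tape=yzyx[y]_x   (s1,y)→(s1,_,left)
state=s1 head=3 tape=yzy[x]__x   (s1,x)→(s0,y,right)
state=s0 head=4 tape=yzyy[_]_x   (s0,_)→(s1,_,right)
state=s1 head=5 tape=yzyy_[_]x   (s1,_)→(s1,z,left)
state=s1 head=4 tape=yzyy[_]zx   (s1,_)→(s1,z,left)
state=s1 head=3 tape=yzy[y]zzx   (s1,y)→(s1,_,left)
state=s1 head=2 tape=yz[y]_zzx   (s1,y)→(s1,_,left)
state=s1 head=1 tape=y[z]__zzx   (s1,z)→(s0,z,right)
state=s0 head=2 tape=yz[_]_zzx   (s0,_)→(s1,_,right)
state=s1 head=3 tape=yz_[_]zzx   (s1,_)→(s1,z,left)
state=s1 head=2 tape=yz[_]zzzx   (s1,_)→(s1,z,left)
state=s1 head=1 tape=y[z]zzzzx   (s1,z)→(s0,z,right)
state=s0 head=2 tape=yz[z]zzzx
At halt the head is at cell 2.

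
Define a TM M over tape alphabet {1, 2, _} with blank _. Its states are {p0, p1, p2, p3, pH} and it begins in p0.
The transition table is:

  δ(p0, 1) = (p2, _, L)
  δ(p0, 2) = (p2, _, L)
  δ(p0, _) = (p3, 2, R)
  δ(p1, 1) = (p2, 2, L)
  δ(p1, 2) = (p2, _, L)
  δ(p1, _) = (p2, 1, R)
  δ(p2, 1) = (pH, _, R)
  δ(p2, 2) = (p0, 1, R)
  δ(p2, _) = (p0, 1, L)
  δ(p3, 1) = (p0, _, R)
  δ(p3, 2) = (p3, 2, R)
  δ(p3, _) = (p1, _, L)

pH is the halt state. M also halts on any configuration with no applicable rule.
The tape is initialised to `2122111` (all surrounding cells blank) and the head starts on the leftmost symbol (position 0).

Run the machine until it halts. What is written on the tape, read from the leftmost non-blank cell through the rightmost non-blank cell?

state=p0 head=0 tape=____[2]122111__   (p0,2)→(p2,_,L)
state=p2 head=-1 tape=___[_]_122111__   (p2,_)→(p0,1,L)
state=p0 head=-2 tape=__[_]1_122111__   (p0,_)→(p3,2,R)
state=p3 head=-1 tape=__2[1]_122111__   (p3,1)→(p0,_,R)
state=p0 head=0 tape=__2_[_]122111__   (p0,_)→(p3,2,R)
state=p3 head=1 tape=__2_2[1]22111__   (p3,1)→(p0,_,R)
state=p0 head=2 tape=__2_2_[2]2111__   (p0,2)→(p2,_,L)
state=p2 head=1 tape=__2_2[_]_2111__   (p2,_)→(p0,1,L)
state=p0 head=0 tape=__2_[2]1_2111__   (p0,2)→(p2,_,L)
state=p2 head=-1 tape=__2[_]_1_2111__   (p2,_)→(p0,1,L)
state=p0 head=-2 tape=__[2]1_1_2111__   (p0,2)→(p2,_,L)
state=p2 head=-3 tape=_[_]_1_1_2111__   (p2,_)→(p0,1,L)
state=p0 head=-4 tape=[_]1_1_1_2111__   (p0,_)→(p3,2,R)
state=p3 head=-3 tape=2[1]_1_1_2111__   (p3,1)→(p0,_,R)
state=p0 head=-2 tape=2_[_]1_1_2111__   (p0,_)→(p3,2,R)
state=p3 head=-1 tape=2_2[1]_1_2111__   (p3,1)→(p0,_,R)
state=p0 head=0 tape=2_2_[_]1_2111__   (p0,_)→(p3,2,R)
state=p3 head=1 tape=2_2_2[1]_2111__   (p3,1)→(p0,_,R)
state=p0 head=2 tape=2_2_2_[_]2111__   (p0,_)→(p3,2,R)
state=p3 head=3 tape=2_2_2_2[2]111__   (p3,2)→(p3,2,R)
state=p3 head=4 tape=2_2_2_22[1]11__   (p3,1)→(p0,_,R)
state=p0 head=5 tape=2_2_2_22_[1]1__   (p0,1)→(p2,_,L)
state=p2 head=4 tape=2_2_2_22[_]_1__   (p2,_)→(p0,1,L)
state=p0 head=3 tape=2_2_2_2[2]1_1__   (p0,2)→(p2,_,L)
state=p2 head=2 tape=2_2_2_[2]_1_1__   (p2,2)→(p0,1,R)
state=p0 head=3 tape=2_2_2_1[_]1_1__   (p0,_)→(p3,2,R)
state=p3 head=4 tape=2_2_2_12[1]_1__   (p3,1)→(p0,_,R)
state=p0 head=5 tape=2_2_2_12_[_]1__   (p0,_)→(p3,2,R)
state=p3 head=6 tape=2_2_2_12_2[1]__   (p3,1)→(p0,_,R)
state=p0 head=7 tape=2_2_2_12_2_[_]_   (p0,_)→(p3,2,R)
state=p3 head=8 tape=2_2_2_12_2_2[_]   (p3,_)→(p1,_,L)
state=p1 head=7 tape=2_2_2_12_2_[2]_   (p1,2)→(p2,_,L)
state=p2 head=6 tape=2_2_2_12_2[_]__   (p2,_)→(p0,1,L)
state=p0 head=5 tape=2_2_2_12_[2]1__   (p0,2)→(p2,_,L)
state=p2 head=4 tape=2_2_2_12[_]_1__   (p2,_)→(p0,1,L)
state=p0 head=3 tape=2_2_2_1[2]1_1__   (p0,2)→(p2,_,L)
state=p2 head=2 tape=2_2_2_[1]_1_1__   (p2,1)→(pH,_,R)
state=pH head=3 tape=2_2_2__[_]1_1__
The non-blank tape span at halt is 2_2_2___1_1.

2_2_2___1_1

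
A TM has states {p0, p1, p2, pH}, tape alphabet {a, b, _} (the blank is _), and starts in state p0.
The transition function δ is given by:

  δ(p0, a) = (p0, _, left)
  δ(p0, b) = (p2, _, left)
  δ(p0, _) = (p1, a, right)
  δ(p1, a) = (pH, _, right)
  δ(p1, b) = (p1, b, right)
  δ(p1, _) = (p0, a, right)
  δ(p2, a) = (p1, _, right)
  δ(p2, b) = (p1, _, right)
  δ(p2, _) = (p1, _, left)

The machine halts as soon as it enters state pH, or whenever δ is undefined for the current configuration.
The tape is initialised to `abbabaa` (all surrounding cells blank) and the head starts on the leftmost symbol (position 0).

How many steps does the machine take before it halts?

16

p0 | _[a]bbabaa   read a → write _, move left, go to p0
p0 | [_]_bbabaa   read _ → write a, move right, go to p1
p1 | a[_]bbabaa   read _ → write a, move right, go to p0
p0 | aa[b]babaa   read b → write _, move left, go to p2
p2 | a[a]_babaa   read a → write _, move right, go to p1
p1 | a_[_]babaa   read _ → write a, move right, go to p0
p0 | a_a[b]abaa   read b → write _, move left, go to p2
p2 | a_[a]_abaa   read a → write _, move right, go to p1
p1 | a__[_]abaa   read _ → write a, move right, go to p0
p0 | a__a[a]baa   read a → write _, move left, go to p0
p0 | a__[a]_baa   read a → write _, move left, go to p0
p0 | a_[_]__baa   read _ → write a, move right, go to p1
p1 | a_a[_]_baa   read _ → write a, move right, go to p0
p0 | a_aa[_]baa   read _ → write a, move right, go to p1
p1 | a_aaa[b]aa   read b → write b, move right, go to p1
p1 | a_aaab[a]a   read a → write _, move right, go to pH
pH | a_aaab_[a]
M halts after 16 transitions.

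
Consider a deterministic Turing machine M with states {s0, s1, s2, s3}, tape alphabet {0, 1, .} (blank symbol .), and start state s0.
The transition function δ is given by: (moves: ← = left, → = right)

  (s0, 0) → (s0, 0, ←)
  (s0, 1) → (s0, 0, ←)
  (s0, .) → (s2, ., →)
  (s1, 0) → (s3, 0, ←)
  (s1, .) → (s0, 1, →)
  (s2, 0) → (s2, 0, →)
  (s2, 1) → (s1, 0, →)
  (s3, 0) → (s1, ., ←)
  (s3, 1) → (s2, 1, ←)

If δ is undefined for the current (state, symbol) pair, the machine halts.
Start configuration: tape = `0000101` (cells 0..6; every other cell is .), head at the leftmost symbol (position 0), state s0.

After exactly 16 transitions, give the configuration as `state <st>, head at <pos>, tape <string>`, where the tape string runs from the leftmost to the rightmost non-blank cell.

state s2, head at 2, tape 1.0.0.01

state=s0 head=0 tape=.[0]000101   (s0,0)→(s0,0,←)
state=s0 head=-1 tape=[.]0000101   (s0,.)→(s2,.,→)
state=s2 head=0 tape=.[0]000101   (s2,0)→(s2,0,→)
state=s2 head=1 tape=.0[0]00101   (s2,0)→(s2,0,→)
state=s2 head=2 tape=.00[0]0101   (s2,0)→(s2,0,→)
state=s2 head=3 tape=.000[0]101   (s2,0)→(s2,0,→)
state=s2 head=4 tape=.0000[1]01   (s2,1)→(s1,0,→)
state=s1 head=5 tape=.00000[0]1   (s1,0)→(s3,0,←)
state=s3 head=4 tape=.0000[0]01   (s3,0)→(s1,.,←)
state=s1 head=3 tape=.000[0].01   (s1,0)→(s3,0,←)
state=s3 head=2 tape=.00[0]0.01   (s3,0)→(s1,.,←)
state=s1 head=1 tape=.0[0].0.01   (s1,0)→(s3,0,←)
state=s3 head=0 tape=.[0]0.0.01   (s3,0)→(s1,.,←)
state=s1 head=-1 tape=[.].0.0.01   (s1,.)→(s0,1,→)
state=s0 head=0 tape=1[.]0.0.01   (s0,.)→(s2,.,→)
state=s2 head=1 tape=1.[0].0.01   (s2,0)→(s2,0,→)
state=s2 head=2 tape=1.0[.]0.01
After 16 steps: state s2, head at 2, tape 1.0.0.01.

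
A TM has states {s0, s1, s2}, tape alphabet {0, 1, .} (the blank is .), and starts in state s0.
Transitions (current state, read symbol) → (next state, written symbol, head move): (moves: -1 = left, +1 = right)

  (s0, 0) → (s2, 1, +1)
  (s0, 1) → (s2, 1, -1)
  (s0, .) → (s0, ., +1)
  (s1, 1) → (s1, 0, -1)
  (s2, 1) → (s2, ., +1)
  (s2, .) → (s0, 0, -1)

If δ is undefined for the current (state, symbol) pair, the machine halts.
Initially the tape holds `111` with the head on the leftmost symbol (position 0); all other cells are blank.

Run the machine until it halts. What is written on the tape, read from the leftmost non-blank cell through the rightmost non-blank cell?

1..1.0

state=s0 head=0 tape=..[1]11..   (s0,1)→(s2,1,-1)
state=s2 head=-1 tape=.[.]111..   (s2,.)→(s0,0,-1)
state=s0 head=-2 tape=[.]0111..   (s0,.)→(s0,.,+1)
state=s0 head=-1 tape=.[0]111..   (s0,0)→(s2,1,+1)
state=s2 head=0 tape=.1[1]11..   (s2,1)→(s2,.,+1)
state=s2 head=1 tape=.1.[1]1..   (s2,1)→(s2,.,+1)
state=s2 head=2 tape=.1..[1]..   (s2,1)→(s2,.,+1)
state=s2 head=3 tape=.1...[.].   (s2,.)→(s0,0,-1)
state=s0 head=2 tape=.1..[.]0.   (s0,.)→(s0,.,+1)
state=s0 head=3 tape=.1...[0].   (s0,0)→(s2,1,+1)
state=s2 head=4 tape=.1...1[.]   (s2,.)→(s0,0,-1)
state=s0 head=3 tape=.1...[1]0   (s0,1)→(s2,1,-1)
state=s2 head=2 tape=.1..[.]10   (s2,.)→(s0,0,-1)
state=s0 head=1 tape=.1.[.]010   (s0,.)→(s0,.,+1)
state=s0 head=2 tape=.1..[0]10   (s0,0)→(s2,1,+1)
state=s2 head=3 tape=.1..1[1]0   (s2,1)→(s2,.,+1)
state=s2 head=4 tape=.1..1.[0]
The non-blank tape span at halt is 1..1.0.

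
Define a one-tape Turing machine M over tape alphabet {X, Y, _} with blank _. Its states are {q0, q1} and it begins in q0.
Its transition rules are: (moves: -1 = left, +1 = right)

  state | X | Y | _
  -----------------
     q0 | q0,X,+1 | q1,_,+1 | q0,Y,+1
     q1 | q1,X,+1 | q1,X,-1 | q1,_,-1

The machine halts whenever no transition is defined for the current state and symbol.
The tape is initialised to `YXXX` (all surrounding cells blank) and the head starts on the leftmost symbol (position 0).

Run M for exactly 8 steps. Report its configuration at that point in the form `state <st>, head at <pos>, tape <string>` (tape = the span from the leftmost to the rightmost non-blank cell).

q0 | [Y]XXX_   read Y → write _, move +1, go to q1
q1 | _[X]XX_   read X → write X, move +1, go to q1
q1 | _X[X]X_   read X → write X, move +1, go to q1
q1 | _XX[X]_   read X → write X, move +1, go to q1
q1 | _XXX[_]   read _ → write _, move -1, go to q1
q1 | _XX[X]_   read X → write X, move +1, go to q1
q1 | _XXX[_]   read _ → write _, move -1, go to q1
q1 | _XX[X]_   read X → write X, move +1, go to q1
q1 | _XXX[_]
After 8 steps: state q1, head at 4, tape XXX.

state q1, head at 4, tape XXX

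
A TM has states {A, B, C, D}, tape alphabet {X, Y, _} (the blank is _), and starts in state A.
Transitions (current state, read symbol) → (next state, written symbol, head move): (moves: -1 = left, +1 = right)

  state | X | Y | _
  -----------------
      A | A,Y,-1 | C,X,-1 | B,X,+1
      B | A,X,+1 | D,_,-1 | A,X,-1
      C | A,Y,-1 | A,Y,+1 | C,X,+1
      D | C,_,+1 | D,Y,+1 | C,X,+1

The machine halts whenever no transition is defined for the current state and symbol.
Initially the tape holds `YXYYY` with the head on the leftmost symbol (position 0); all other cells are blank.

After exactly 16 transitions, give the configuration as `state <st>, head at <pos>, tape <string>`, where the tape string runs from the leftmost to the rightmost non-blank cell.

state C, head at 0, tape XXYYYY

A | __[Y]XYYY   read Y → write X, move -1, go to C
C | _[_]XXYYY   read _ → write X, move +1, go to C
C | _X[X]XYYY   read X → write Y, move -1, go to A
A | _[X]YXYYY   read X → write Y, move -1, go to A
A | [_]YYXYYY   read _ → write X, move +1, go to B
B | X[Y]YXYYY   read Y → write _, move -1, go to D
D | [X]_YXYYY   read X → write _, move +1, go to C
C | _[_]YXYYY   read _ → write X, move +1, go to C
C | _X[Y]XYYY   read Y → write Y, move +1, go to A
A | _XY[X]YYY   read X → write Y, move -1, go to A
A | _X[Y]YYYY   read Y → write X, move -1, go to C
C | _[X]XYYYY   read X → write Y, move -1, go to A
A | [_]YXYYYY   read _ → write X, move +1, go to B
B | X[Y]XYYYY   read Y → write _, move -1, go to D
D | [X]_XYYYY   read X → write _, move +1, go to C
C | _[_]XYYYY   read _ → write X, move +1, go to C
C | _X[X]YYYY
After 16 steps: state C, head at 0, tape XXYYYY.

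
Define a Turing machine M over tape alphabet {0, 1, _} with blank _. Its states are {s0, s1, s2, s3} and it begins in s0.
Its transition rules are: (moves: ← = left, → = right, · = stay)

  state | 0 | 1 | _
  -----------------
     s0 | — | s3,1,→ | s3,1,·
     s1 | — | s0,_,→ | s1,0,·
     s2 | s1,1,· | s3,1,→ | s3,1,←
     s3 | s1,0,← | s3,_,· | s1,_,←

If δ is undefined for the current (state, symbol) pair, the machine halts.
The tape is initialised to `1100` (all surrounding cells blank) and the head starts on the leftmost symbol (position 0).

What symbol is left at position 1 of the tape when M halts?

_

state=s0 head=0 tape=[1]100   (s0,1)→(s3,1,→)
state=s3 head=1 tape=1[1]00   (s3,1)→(s3,_,·)
state=s3 head=1 tape=1[_]00   (s3,_)→(s1,_,←)
state=s1 head=0 tape=[1]_00   (s1,1)→(s0,_,→)
state=s0 head=1 tape=_[_]00   (s0,_)→(s3,1,·)
state=s3 head=1 tape=_[1]00   (s3,1)→(s3,_,·)
state=s3 head=1 tape=_[_]00   (s3,_)→(s1,_,←)
state=s1 head=0 tape=[_]_00   (s1,_)→(s1,0,·)
state=s1 head=0 tape=[0]_00
Cell 1 holds _ when M halts.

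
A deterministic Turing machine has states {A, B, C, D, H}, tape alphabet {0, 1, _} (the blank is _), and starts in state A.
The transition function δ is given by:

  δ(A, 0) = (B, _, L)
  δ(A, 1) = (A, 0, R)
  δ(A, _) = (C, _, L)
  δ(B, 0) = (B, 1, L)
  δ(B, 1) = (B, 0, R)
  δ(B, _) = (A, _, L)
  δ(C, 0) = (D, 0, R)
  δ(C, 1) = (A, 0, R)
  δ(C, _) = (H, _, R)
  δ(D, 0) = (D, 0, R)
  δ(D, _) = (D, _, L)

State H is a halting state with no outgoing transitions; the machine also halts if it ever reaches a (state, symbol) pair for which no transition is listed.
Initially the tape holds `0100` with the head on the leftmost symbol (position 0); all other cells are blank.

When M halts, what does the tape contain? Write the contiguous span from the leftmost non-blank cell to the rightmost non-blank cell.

100

A | ___[0]100   read 0 → write _, move L, go to B
B | __[_]_100   read _ → write _, move L, go to A
A | _[_]__100   read _ → write _, move L, go to C
C | [_]___100   read _ → write _, move R, go to H
H | _[_]__100
The non-blank tape span at halt is 100.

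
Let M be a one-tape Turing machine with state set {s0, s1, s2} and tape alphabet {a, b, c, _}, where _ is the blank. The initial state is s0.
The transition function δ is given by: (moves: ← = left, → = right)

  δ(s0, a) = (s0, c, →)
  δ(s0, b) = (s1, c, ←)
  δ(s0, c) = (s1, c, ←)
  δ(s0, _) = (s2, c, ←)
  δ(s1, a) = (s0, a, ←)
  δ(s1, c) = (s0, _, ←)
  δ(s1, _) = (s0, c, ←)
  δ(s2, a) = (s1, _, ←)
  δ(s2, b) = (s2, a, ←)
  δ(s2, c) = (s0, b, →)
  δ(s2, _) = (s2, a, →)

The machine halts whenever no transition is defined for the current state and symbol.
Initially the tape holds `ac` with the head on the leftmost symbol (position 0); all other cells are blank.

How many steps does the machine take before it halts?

s0 | _____[a]c   read a → write c, move →, go to s0
s0 | _____c[c]   read c → write c, move ←, go to s1
s1 | _____[c]c   read c → write _, move ←, go to s0
s0 | ____[_]_c   read _ → write c, move ←, go to s2
s2 | ___[_]c_c   read _ → write a, move →, go to s2
s2 | ___a[c]_c   read c → write b, move →, go to s0
s0 | ___ab[_]c   read _ → write c, move ←, go to s2
s2 | ___a[b]cc   read b → write a, move ←, go to s2
s2 | ___[a]acc   read a → write _, move ←, go to s1
s1 | __[_]_acc   read _ → write c, move ←, go to s0
s0 | _[_]c_acc   read _ → write c, move ←, go to s2
s2 | [_]cc_acc   read _ → write a, move →, go to s2
s2 | a[c]c_acc   read c → write b, move →, go to s0
s0 | ab[c]_acc   read c → write c, move ←, go to s1
s1 | a[b]c_acc
M halts after 14 transitions.

14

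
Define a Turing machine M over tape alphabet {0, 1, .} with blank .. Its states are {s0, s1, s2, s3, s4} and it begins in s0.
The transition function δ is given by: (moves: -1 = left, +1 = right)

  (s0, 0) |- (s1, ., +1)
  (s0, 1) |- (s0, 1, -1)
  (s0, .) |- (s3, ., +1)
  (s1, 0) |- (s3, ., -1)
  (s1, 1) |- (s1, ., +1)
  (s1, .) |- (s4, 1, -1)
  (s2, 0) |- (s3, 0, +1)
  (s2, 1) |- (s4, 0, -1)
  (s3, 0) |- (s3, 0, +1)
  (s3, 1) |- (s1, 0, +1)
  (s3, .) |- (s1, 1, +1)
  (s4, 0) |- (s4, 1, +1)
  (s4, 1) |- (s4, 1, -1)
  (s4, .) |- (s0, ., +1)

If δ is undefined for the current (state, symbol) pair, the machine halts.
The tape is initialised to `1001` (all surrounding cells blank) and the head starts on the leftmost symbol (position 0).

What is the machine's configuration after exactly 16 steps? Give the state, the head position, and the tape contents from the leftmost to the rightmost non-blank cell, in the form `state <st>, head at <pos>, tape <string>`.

state s0, head at 0, tape 1111

s0 | .[1]001   read 1 → write 1, move -1, go to s0
s0 | [.]1001   read . → write ., move +1, go to s3
s3 | .[1]001   read 1 → write 0, move +1, go to s1
s1 | .0[0]01   read 0 → write ., move -1, go to s3
s3 | .[0].01   read 0 → write 0, move +1, go to s3
s3 | .0[.]01   read . → write 1, move +1, go to s1
s1 | .01[0]1   read 0 → write ., move -1, go to s3
s3 | .0[1].1   read 1 → write 0, move +1, go to s1
s1 | .00[.]1   read . → write 1, move -1, go to s4
s4 | .0[0]11   read 0 → write 1, move +1, go to s4
s4 | .01[1]1   read 1 → write 1, move -1, go to s4
s4 | .0[1]11   read 1 → write 1, move -1, go to s4
s4 | .[0]111   read 0 → write 1, move +1, go to s4
s4 | .1[1]11   read 1 → write 1, move -1, go to s4
s4 | .[1]111   read 1 → write 1, move -1, go to s4
s4 | [.]1111   read . → write ., move +1, go to s0
s0 | .[1]111
After 16 steps: state s0, head at 0, tape 1111.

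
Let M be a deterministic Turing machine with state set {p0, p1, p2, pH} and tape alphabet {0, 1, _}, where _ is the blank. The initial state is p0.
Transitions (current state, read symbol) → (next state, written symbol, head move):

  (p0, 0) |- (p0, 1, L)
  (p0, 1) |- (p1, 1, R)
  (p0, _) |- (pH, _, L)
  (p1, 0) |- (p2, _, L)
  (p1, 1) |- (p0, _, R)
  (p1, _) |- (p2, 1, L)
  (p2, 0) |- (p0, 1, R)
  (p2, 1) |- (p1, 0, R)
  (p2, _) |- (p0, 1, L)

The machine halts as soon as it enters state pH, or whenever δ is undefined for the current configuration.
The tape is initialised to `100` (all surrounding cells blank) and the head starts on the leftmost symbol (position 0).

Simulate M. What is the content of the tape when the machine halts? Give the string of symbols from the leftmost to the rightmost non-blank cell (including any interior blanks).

state=p0 head=0 tape=[1]00__   (p0,1)→(p1,1,R)
state=p1 head=1 tape=1[0]0__   (p1,0)→(p2,_,L)
state=p2 head=0 tape=[1]_0__   (p2,1)→(p1,0,R)
state=p1 head=1 tape=0[_]0__   (p1,_)→(p2,1,L)
state=p2 head=0 tape=[0]10__   (p2,0)→(p0,1,R)
state=p0 head=1 tape=1[1]0__   (p0,1)→(p1,1,R)
state=p1 head=2 tape=11[0]__   (p1,0)→(p2,_,L)
state=p2 head=1 tape=1[1]___   (p2,1)→(p1,0,R)
state=p1 head=2 tape=10[_]__   (p1,_)→(p2,1,L)
state=p2 head=1 tape=1[0]1__   (p2,0)→(p0,1,R)
state=p0 head=2 tape=11[1]__   (p0,1)→(p1,1,R)
state=p1 head=3 tape=111[_]_   (p1,_)→(p2,1,L)
state=p2 head=2 tape=11[1]1_   (p2,1)→(p1,0,R)
state=p1 head=3 tape=110[1]_   (p1,1)→(p0,_,R)
state=p0 head=4 tape=110_[_]   (p0,_)→(pH,_,L)
state=pH head=3 tape=110[_]_
The non-blank tape span at halt is 110.

110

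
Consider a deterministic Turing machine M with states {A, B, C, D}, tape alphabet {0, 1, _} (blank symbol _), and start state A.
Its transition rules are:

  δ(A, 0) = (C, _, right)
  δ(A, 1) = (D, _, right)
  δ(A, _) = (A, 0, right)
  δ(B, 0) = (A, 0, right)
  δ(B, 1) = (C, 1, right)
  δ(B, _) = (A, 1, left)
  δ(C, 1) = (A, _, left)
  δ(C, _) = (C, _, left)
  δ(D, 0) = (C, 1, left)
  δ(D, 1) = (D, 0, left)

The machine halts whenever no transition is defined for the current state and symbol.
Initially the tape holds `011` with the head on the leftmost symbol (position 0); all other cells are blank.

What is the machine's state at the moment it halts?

state=A head=0 tape=[0]11_   (A,0)→(C,_,right)
state=C head=1 tape=_[1]1_   (C,1)→(A,_,left)
state=A head=0 tape=[_]_1_   (A,_)→(A,0,right)
state=A head=1 tape=0[_]1_   (A,_)→(A,0,right)
state=A head=2 tape=00[1]_   (A,1)→(D,_,right)
state=D head=3 tape=00_[_]
No transition is defined for (D, _); M halts in state D.

D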